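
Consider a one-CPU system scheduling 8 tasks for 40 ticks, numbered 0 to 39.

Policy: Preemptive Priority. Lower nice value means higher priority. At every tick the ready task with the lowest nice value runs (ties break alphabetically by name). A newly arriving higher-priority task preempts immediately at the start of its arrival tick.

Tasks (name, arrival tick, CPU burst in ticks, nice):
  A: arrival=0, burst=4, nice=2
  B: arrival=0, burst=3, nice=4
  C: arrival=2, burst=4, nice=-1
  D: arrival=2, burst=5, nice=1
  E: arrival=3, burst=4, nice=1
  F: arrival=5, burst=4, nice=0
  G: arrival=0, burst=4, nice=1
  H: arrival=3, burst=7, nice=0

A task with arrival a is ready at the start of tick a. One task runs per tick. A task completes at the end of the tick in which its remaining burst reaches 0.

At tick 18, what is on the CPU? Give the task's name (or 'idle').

t=0: ready={A,B,G} → run G
t=1: ready={A,B,G} → run G
t=2: ready={A,B,C,D,G} → run C
t=3: ready={A,B,C,D,E,G,H} → run C
t=4: ready={A,B,C,D,E,G,H} → run C
t=5: ready={A,B,C,D,E,F,G,H} → run C
t=6: ready={A,B,D,E,F,G,H} → run F
t=7: ready={A,B,D,E,F,G,H} → run F
t=8: ready={A,B,D,E,F,G,H} → run F
t=9: ready={A,B,D,E,F,G,H} → run F
t=10: ready={A,B,D,E,G,H} → run H
t=11: ready={A,B,D,E,G,H} → run H
t=12: ready={A,B,D,E,G,H} → run H
t=13: ready={A,B,D,E,G,H} → run H
t=14: ready={A,B,D,E,G,H} → run H
t=15: ready={A,B,D,E,G,H} → run H
t=16: ready={A,B,D,E,G,H} → run H
t=17: ready={A,B,D,E,G} → run D
t=18: ready={A,B,D,E,G} → run D
t=19: ready={A,B,D,E,G} → run D
t=20: ready={A,B,D,E,G} → run D
t=21: ready={A,B,D,E,G} → run D
t=22: ready={A,B,E,G} → run E
t=23: ready={A,B,E,G} → run E
t=24: ready={A,B,E,G} → run E
t=25: ready={A,B,E,G} → run E
t=26: ready={A,B,G} → run G
t=27: ready={A,B,G} → run G
t=28: ready={A,B} → run A
t=29: ready={A,B} → run A
t=30: ready={A,B} → run A
t=31: ready={A,B} → run A
t=32: ready={B} → run B
t=33: ready={B} → run B
t=34: ready={B} → run B
t=35: (idle)
t=36: (idle)
t=37: (idle)
t=38: (idle)
t=39: (idle)

running at tick 18 = D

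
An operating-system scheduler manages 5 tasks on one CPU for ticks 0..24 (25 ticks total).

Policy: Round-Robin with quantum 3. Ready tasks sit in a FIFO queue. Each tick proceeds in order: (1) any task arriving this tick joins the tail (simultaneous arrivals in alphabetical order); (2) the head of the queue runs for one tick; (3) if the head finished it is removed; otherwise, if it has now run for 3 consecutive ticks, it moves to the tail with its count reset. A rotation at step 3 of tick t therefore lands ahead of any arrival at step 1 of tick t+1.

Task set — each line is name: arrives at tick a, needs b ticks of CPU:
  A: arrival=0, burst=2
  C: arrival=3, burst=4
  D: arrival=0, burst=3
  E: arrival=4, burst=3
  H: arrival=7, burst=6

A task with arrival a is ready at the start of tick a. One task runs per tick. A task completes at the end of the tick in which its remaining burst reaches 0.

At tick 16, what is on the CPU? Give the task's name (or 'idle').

t=0: queue=[A,D] q_used=0 → run A
t=1: queue=[A,D] q_used=1 → run A
t=2: queue=[D] q_used=0 → run D
t=3: queue=[D,C] q_used=1 → run D
t=4: queue=[D,C,E] q_used=2 → run D
t=5: queue=[C,E] q_used=0 → run C
t=6: queue=[C,E] q_used=1 → run C
t=7: queue=[C,E,H] q_used=2 → run C
t=8: queue=[E,H,C] q_used=0 → run E
t=9: queue=[E,H,C] q_used=1 → run E
t=10: queue=[E,H,C] q_used=2 → run E
t=11: queue=[H,C] q_used=0 → run H
t=12: queue=[H,C] q_used=1 → run H
t=13: queue=[H,C] q_used=2 → run H
t=14: queue=[C,H] q_used=0 → run C
t=15: queue=[H] q_used=0 → run H
t=16: queue=[H] q_used=1 → run H
t=17: queue=[H] q_used=2 → run H
t=18: (idle)
t=19: (idle)
t=20: (idle)
t=21: (idle)
t=22: (idle)
t=23: (idle)
t=24: (idle)

running at tick 16 = H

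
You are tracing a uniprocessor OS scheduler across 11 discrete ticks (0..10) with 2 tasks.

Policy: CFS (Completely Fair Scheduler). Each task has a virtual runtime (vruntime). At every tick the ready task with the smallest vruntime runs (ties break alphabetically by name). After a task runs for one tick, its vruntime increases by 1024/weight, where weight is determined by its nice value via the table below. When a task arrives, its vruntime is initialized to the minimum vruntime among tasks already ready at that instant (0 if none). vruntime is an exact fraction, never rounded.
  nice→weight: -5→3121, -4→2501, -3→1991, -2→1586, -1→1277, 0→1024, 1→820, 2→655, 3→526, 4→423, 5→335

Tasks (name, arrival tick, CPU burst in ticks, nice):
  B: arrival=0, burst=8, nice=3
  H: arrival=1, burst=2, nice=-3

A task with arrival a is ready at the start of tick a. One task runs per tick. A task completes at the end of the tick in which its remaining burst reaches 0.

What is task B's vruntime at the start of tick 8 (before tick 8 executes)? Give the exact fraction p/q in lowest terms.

vruntime(B, start of tick 8) = 3072/263

t=0: vr[B=0] → run B
t=1: vr[B=512/263 H=512/263] → run B
t=2: vr[B=1024/263 H=512/263] → run H
t=3: vr[B=1024/263 H=1288704/523633] → run H
t=4: vr[B=1024/263] → run B
t=5: vr[B=1536/263] → run B
t=6: vr[B=2048/263] → run B
t=7: vr[B=2560/263] → run B
t=8: vr[B=3072/263] → run B
t=9: vr[B=3584/263] → run B
t=10: (idle)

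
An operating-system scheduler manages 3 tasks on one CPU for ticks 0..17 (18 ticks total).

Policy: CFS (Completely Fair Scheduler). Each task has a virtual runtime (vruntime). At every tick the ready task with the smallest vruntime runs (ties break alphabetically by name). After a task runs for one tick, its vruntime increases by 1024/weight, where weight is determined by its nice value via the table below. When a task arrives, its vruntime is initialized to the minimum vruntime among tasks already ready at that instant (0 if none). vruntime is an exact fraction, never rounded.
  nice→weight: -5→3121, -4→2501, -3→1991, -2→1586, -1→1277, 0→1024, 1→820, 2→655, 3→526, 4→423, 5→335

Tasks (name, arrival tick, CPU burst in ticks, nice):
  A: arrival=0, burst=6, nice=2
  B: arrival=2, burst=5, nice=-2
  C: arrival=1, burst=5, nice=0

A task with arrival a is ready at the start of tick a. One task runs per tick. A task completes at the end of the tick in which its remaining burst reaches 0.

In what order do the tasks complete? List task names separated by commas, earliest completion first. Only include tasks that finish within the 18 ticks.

t=0: vr[A=0] → run A
t=1: vr[A=1024/655 C=1024/655] → run A
t=2: vr[A=2048/655 B=1024/655 C=1024/655] → run B
t=3: vr[A=2048/655 B=1147392/519415 C=1024/655] → run C
t=4: vr[A=2048/655 B=1147392/519415 C=1679/655] → run B
t=5: vr[A=2048/655 B=1482752/519415 C=1679/655] → run C
t=6: vr[A=2048/655 B=1482752/519415 C=2334/655] → run B
t=7: vr[A=2048/655 B=1818112/519415 C=2334/655] → run A
t=8: vr[A=3072/655 B=1818112/519415 C=2334/655] → run B
t=9: vr[A=3072/655 B=2153472/519415 C=2334/655] → run C
t=10: vr[A=3072/655 B=2153472/519415 C=2989/655] → run B
t=11: vr[A=3072/655 C=2989/655] → run C
t=12: vr[A=3072/655 C=3644/655] → run A
t=13: vr[A=4096/655 C=3644/655] → run C
t=14: vr[A=4096/655] → run A
t=15: vr[A=1024/131] → run A
t=16: (idle)
t=17: (idle)

completion order = B, C, A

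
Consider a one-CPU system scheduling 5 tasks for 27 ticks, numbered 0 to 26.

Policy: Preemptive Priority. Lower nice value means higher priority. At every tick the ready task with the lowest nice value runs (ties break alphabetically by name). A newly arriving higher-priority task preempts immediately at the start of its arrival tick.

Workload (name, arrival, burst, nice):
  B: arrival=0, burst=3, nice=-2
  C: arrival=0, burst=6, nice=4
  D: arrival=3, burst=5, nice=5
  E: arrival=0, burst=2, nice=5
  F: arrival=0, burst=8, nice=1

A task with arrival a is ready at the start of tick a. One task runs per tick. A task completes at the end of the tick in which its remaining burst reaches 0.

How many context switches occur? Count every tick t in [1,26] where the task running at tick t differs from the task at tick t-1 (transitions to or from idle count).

t=0: ready={B,C,E,F} → run B
t=1: ready={B,C,E,F} → run B
t=2: ready={B,C,E,F} → run B
t=3: ready={C,D,E,F} → run F
t=4: ready={C,D,E,F} → run F
t=5: ready={C,D,E,F} → run F
t=6: ready={C,D,E,F} → run F
t=7: ready={C,D,E,F} → run F
t=8: ready={C,D,E,F} → run F
t=9: ready={C,D,E,F} → run F
t=10: ready={C,D,E,F} → run F
t=11: ready={C,D,E} → run C
t=12: ready={C,D,E} → run C
t=13: ready={C,D,E} → run C
t=14: ready={C,D,E} → run C
t=15: ready={C,D,E} → run C
t=16: ready={C,D,E} → run C
t=17: ready={D,E} → run D
t=18: ready={D,E} → run D
t=19: ready={D,E} → run D
t=20: ready={D,E} → run D
t=21: ready={D,E} → run D
t=22: ready={E} → run E
t=23: ready={E} → run E
t=24: (idle)
t=25: (idle)
t=26: (idle)

context switches = 5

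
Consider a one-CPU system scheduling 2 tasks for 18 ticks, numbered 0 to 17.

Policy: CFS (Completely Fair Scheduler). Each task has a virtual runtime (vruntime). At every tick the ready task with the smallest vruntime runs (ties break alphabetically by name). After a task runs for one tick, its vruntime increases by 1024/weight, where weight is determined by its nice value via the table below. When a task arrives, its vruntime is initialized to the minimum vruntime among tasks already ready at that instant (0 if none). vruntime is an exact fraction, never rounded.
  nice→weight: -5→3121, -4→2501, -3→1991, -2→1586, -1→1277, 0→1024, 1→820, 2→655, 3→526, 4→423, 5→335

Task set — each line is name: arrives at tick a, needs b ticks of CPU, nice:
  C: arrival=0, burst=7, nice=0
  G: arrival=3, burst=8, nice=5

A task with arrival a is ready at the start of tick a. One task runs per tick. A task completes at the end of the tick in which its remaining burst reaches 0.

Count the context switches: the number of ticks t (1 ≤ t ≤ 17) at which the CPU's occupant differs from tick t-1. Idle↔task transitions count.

t=0: vr[C=0] → run C
t=1: vr[C=1] → run C
t=2: vr[C=2] → run C
t=3: vr[C=3 G=3] → run C
t=4: vr[C=4 G=3] → run G
t=5: vr[C=4 G=2029/335] → run C
t=6: vr[C=5 G=2029/335] → run C
t=7: vr[C=6 G=2029/335] → run C
t=8: vr[G=2029/335] → run G
t=9: vr[G=3053/335] → run G
t=10: vr[G=4077/335] → run G
t=11: vr[G=5101/335] → run G
t=12: vr[G=1225/67] → run G
t=13: vr[G=7149/335] → run G
t=14: vr[G=8173/335] → run G
t=15: (idle)
t=16: (idle)
t=17: (idle)

context switches = 4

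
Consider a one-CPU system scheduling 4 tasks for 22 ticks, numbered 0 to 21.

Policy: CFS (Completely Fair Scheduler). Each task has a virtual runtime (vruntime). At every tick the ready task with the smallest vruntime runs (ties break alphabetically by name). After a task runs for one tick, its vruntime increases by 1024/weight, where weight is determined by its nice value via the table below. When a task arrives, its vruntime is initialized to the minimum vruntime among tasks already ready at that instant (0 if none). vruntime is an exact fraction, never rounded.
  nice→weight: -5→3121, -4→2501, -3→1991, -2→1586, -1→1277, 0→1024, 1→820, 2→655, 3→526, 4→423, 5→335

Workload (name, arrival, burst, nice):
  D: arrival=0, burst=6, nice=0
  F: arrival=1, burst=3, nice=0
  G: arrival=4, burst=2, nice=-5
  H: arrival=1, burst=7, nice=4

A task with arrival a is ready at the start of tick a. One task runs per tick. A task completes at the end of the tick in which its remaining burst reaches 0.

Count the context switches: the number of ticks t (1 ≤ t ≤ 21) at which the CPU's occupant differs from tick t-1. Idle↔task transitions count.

t=0: vr[D=0] → run D
t=1: vr[D=1 F=1 H=1] → run D
t=2: vr[D=2 F=1 H=1] → run F
t=3: vr[D=2 F=2 H=1] → run H
t=4: vr[D=2 F=2 G=2 H=1447/423] → run D
t=5: vr[D=3 F=2 G=2 H=1447/423] → run F
t=6: vr[D=3 F=3 G=2 H=1447/423] → run G
t=7: vr[D=3 F=3 G=7266/3121 H=1447/423] → run G
t=8: vr[D=3 F=3 H=1447/423] → run D
t=9: vr[D=4 F=3 H=1447/423] → run F
t=10: vr[D=4 H=1447/423] → run H
t=11: vr[D=4 H=2471/423] → run D
t=12: vr[D=5 H=2471/423] → run D
t=13: vr[H=2471/423] → run H
t=14: vr[H=1165/141] → run H
t=15: vr[H=4519/423] → run H
t=16: vr[H=5543/423] → run H
t=17: vr[H=2189/141] → run H
t=18: (idle)
t=19: (idle)
t=20: (idle)
t=21: (idle)

context switches = 11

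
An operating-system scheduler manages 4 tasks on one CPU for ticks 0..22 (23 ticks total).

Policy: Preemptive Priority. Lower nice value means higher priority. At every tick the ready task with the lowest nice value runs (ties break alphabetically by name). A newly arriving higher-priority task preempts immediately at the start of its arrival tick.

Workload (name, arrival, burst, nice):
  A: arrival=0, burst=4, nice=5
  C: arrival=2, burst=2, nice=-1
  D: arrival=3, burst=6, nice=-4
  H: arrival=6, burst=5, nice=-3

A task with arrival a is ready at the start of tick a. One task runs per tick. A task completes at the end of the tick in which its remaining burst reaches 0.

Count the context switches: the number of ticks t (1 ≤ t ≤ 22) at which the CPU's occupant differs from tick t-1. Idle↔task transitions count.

context switches = 6

t=0: ready={A} → run A
t=1: ready={A} → run A
t=2: ready={A,C} → run C
t=3: ready={A,C,D} → run D
t=4: ready={A,C,D} → run D
t=5: ready={A,C,D} → run D
t=6: ready={A,C,D,H} → run D
t=7: ready={A,C,D,H} → run D
t=8: ready={A,C,D,H} → run D
t=9: ready={A,C,H} → run H
t=10: ready={A,C,H} → run H
t=11: ready={A,C,H} → run H
t=12: ready={A,C,H} → run H
t=13: ready={A,C,H} → run H
t=14: ready={A,C} → run C
t=15: ready={A} → run A
t=16: ready={A} → run A
t=17: (idle)
t=18: (idle)
t=19: (idle)
t=20: (idle)
t=21: (idle)
t=22: (idle)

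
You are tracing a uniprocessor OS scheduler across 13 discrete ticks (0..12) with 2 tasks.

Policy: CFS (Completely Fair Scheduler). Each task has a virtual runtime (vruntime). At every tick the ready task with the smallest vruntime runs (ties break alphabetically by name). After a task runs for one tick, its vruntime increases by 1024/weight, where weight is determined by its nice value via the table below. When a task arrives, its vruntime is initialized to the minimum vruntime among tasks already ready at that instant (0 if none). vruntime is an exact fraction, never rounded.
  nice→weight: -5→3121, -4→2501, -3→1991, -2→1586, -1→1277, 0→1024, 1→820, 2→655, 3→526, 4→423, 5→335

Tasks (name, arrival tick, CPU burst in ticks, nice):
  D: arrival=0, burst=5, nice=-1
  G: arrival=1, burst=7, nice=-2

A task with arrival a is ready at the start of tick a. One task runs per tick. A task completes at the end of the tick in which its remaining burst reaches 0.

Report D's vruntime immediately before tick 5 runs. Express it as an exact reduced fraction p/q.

t=0: vr[D=0] → run D
t=1: vr[D=1024/1277 G=1024/1277] → run D
t=2: vr[D=2048/1277 G=1024/1277] → run G
t=3: vr[D=2048/1277 G=1465856/1012661] → run G
t=4: vr[D=2048/1277 G=2119680/1012661] → run D
t=5: vr[D=3072/1277 G=2119680/1012661] → run G
t=6: vr[D=3072/1277 G=2773504/1012661] → run D
t=7: vr[D=4096/1277 G=2773504/1012661] → run G
t=8: vr[D=4096/1277 G=3427328/1012661] → run D
t=9: vr[G=3427328/1012661] → run G
t=10: vr[G=4081152/1012661] → run G
t=11: vr[G=4734976/1012661] → run G
t=12: (idle)

vruntime(D, start of tick 5) = 3072/1277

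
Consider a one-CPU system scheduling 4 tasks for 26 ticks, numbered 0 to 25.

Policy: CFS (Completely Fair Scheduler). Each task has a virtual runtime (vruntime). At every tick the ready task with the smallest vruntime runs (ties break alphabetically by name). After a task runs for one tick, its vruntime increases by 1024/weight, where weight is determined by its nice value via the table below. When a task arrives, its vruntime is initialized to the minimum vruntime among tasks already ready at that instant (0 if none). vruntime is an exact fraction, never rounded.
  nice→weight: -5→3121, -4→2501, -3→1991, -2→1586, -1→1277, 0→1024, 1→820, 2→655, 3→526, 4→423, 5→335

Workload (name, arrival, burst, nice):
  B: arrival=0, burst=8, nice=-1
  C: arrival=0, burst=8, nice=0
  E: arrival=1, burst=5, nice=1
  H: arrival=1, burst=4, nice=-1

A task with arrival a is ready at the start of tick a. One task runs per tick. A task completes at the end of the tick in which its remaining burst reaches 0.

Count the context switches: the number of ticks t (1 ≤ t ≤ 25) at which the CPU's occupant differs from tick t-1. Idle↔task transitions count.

context switches = 23

t=0: vr[B=0 C=0] → run B
t=1: vr[B=1024/1277 C=0 E=0 H=0] → run C
t=2: vr[B=1024/1277 C=1 E=0 H=0] → run E
t=3: vr[B=1024/1277 C=1 E=256/205 H=0] → run H
t=4: vr[B=1024/1277 C=1 E=256/205 H=1024/1277] → run B
t=5: vr[B=2048/1277 C=1 E=256/205 H=1024/1277] → run H
t=6: vr[B=2048/1277 C=1 E=256/205 H=2048/1277] → run C
t=7: vr[B=2048/1277 C=2 E=256/205 H=2048/1277] → run E
t=8: vr[B=2048/1277 C=2 E=512/205 H=2048/1277] → run B
t=9: vr[B=3072/1277 C=2 E=512/205 H=2048/1277] → run H
t=10: vr[B=3072/1277 C=2 E=512/205 H=3072/1277] → run C
t=11: vr[B=3072/1277 C=3 E=512/205 H=3072/1277] → run B
t=12: vr[B=4096/1277 C=3 E=512/205 H=3072/1277] → run H
t=13: vr[B=4096/1277 C=3 E=512/205] → run E
t=14: vr[B=4096/1277 C=3 E=768/205] → run C
t=15: vr[B=4096/1277 C=4 E=768/205] → run B
t=16: vr[B=5120/1277 C=4 E=768/205] → run E
t=17: vr[B=5120/1277 C=4 E=1024/205] → run C
t=18: vr[B=5120/1277 C=5 E=1024/205] → run B
t=19: vr[B=6144/1277 C=5 E=1024/205] → run B
t=20: vr[B=7168/1277 C=5 E=1024/205] → run E
t=21: vr[B=7168/1277 C=5] → run C
t=22: vr[B=7168/1277 C=6] → run B
t=23: vr[C=6] → run C
t=24: vr[C=7] → run C
t=25: (idle)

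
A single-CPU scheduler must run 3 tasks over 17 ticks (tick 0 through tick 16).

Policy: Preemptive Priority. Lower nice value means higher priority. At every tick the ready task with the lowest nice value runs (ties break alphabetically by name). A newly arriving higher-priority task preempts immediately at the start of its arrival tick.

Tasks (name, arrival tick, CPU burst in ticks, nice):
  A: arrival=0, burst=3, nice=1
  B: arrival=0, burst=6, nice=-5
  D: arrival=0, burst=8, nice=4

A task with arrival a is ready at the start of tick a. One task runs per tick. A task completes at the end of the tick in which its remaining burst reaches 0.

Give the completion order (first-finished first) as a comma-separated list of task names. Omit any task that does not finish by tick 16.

t=0: ready={A,B,D} → run B
t=1: ready={A,B,D} → run B
t=2: ready={A,B,D} → run B
t=3: ready={A,B,D} → run B
t=4: ready={A,B,D} → run B
t=5: ready={A,B,D} → run B
t=6: ready={A,D} → run A
t=7: ready={A,D} → run A
t=8: ready={A,D} → run A
t=9: ready={D} → run D
t=10: ready={D} → run D
t=11: ready={D} → run D
t=12: ready={D} → run D
t=13: ready={D} → run D
t=14: ready={D} → run D
t=15: ready={D} → run D
t=16: ready={D} → run D

completion order = B, A, D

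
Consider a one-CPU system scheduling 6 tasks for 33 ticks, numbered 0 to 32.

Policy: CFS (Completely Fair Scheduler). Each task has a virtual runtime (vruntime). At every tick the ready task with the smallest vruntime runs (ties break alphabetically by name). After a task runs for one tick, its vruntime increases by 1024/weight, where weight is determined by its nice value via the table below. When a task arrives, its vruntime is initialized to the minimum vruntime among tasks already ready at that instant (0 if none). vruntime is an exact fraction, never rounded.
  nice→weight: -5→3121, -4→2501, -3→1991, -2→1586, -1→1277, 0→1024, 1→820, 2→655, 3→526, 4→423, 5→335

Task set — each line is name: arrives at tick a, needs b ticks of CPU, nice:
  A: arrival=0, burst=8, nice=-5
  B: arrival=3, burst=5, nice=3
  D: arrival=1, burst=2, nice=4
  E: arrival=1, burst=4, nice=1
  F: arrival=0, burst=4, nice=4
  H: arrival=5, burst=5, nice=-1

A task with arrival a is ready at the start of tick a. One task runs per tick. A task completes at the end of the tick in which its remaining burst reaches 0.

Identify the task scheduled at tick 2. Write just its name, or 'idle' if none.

t=0: vr[A=0 F=0] → run A
t=1: vr[A=1024/3121 D=0 E=0 F=0] → run D
t=2: vr[A=1024/3121 D=1024/423 E=0 F=0] → run E
t=3: vr[A=1024/3121 B=0 D=1024/423 E=256/205 F=0] → run B
t=4: vr[A=1024/3121 B=512/263 D=1024/423 E=256/205 F=0] → run F
t=5: vr[A=1024/3121 B=512/263 D=1024/423 E=256/205 F=1024/423 H=1024/3121] → run A
t=6: vr[A=2048/3121 B=512/263 D=1024/423 E=256/205 F=1024/423 H=1024/3121] → run H
t=7: vr[A=2048/3121 B=512/263 D=1024/423 E=256/205 F=1024/423 H=4503552/3985517] → run A
t=8: vr[A=3072/3121 B=512/263 D=1024/423 E=256/205 F=1024/423 H=4503552/3985517] → run A
t=9: vr[A=4096/3121 B=512/263 D=1024/423 E=256/205 F=1024/423 H=4503552/3985517] → run H
t=10: vr[A=4096/3121 B=512/263 D=1024/423 E=256/205 F=1024/423 H=7699456/3985517] → run E
t=11: vr[A=4096/3121 B=512/263 D=1024/423 E=512/205 F=1024/423 H=7699456/3985517] → run A
t=12: vr[A=5120/3121 B=512/263 D=1024/423 E=512/205 F=1024/423 H=7699456/3985517] → run A
t=13: vr[A=6144/3121 B=512/263 D=1024/423 E=512/205 F=1024/423 H=7699456/3985517] → run H
t=14: vr[A=6144/3121 B=512/263 D=1024/423 E=512/205 F=1024/423 H=10895360/3985517] → run B
t=15: vr[A=6144/3121 B=1024/263 D=1024/423 E=512/205 F=1024/423 H=10895360/3985517] → run A
t=16: vr[A=7168/3121 B=1024/263 D=1024/423 E=512/205 F=1024/423 H=10895360/3985517] → run A
t=17: vr[B=1024/263 D=1024/423 E=512/205 F=1024/423 H=10895360/3985517] → run D
t=18: vr[B=1024/263 E=512/205 F=1024/423 H=10895360/3985517] → run F
t=19: vr[B=1024/263 E=512/205 F=2048/423 H=10895360/3985517] → run E
t=20: vr[B=1024/263 E=768/205 F=2048/423 H=10895360/3985517] → run H
t=21: vr[B=1024/263 E=768/205 F=2048/423 H=14091264/3985517] → run H
t=22: vr[B=1024/263 E=768/205 F=2048/423] → run E
t=23: vr[B=1024/263 F=2048/423] → run B
t=24: vr[B=1536/263 F=2048/423] → run F
t=25: vr[B=1536/263 F=1024/141] → run B
t=26: vr[B=2048/263 F=1024/141] → run F
t=27: vr[B=2048/263] → run B
t=28: (idle)
t=29: (idle)
t=30: (idle)
t=31: (idle)
t=32: (idle)

running at tick 2 = E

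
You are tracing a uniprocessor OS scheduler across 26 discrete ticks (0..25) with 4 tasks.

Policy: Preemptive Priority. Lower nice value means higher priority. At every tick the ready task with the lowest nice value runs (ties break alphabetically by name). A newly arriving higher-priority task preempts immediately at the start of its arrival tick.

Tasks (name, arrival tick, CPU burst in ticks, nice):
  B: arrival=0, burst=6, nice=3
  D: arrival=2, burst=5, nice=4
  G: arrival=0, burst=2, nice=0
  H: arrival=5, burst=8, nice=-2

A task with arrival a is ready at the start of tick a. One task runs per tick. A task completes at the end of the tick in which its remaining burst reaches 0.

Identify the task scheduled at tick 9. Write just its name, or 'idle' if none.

running at tick 9 = H

t=0: ready={B,G} → run G
t=1: ready={B,G} → run G
t=2: ready={B,D} → run B
t=3: ready={B,D} → run B
t=4: ready={B,D} → run B
t=5: ready={B,D,H} → run H
t=6: ready={B,D,H} → run H
t=7: ready={B,D,H} → run H
t=8: ready={B,D,H} → run H
t=9: ready={B,D,H} → run H
t=10: ready={B,D,H} → run H
t=11: ready={B,D,H} → run H
t=12: ready={B,D,H} → run H
t=13: ready={B,D} → run B
t=14: ready={B,D} → run B
t=15: ready={B,D} → run B
t=16: ready={D} → run D
t=17: ready={D} → run D
t=18: ready={D} → run D
t=19: ready={D} → run D
t=20: ready={D} → run D
t=21: (idle)
t=22: (idle)
t=23: (idle)
t=24: (idle)
t=25: (idle)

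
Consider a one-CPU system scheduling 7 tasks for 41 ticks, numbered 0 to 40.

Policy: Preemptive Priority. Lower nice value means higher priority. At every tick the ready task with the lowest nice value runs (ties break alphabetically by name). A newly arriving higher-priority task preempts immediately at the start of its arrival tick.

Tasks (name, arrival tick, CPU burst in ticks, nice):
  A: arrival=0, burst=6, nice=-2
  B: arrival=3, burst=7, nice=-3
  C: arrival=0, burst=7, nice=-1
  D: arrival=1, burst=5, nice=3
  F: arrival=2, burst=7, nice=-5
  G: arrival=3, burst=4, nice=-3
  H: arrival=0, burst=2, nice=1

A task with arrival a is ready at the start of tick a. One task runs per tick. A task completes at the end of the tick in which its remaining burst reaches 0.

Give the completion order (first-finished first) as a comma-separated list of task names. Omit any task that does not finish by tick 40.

completion order = F, B, G, A, C, H, D

t=0: ready={A,C,H} → run A
t=1: ready={A,C,D,H} → run A
t=2: ready={A,C,D,F,H} → run F
t=3: ready={A,B,C,D,F,G,H} → run F
t=4: ready={A,B,C,D,F,G,H} → run F
t=5: ready={A,B,C,D,F,G,H} → run F
t=6: ready={A,B,C,D,F,G,H} → run F
t=7: ready={A,B,C,D,F,G,H} → run F
t=8: ready={A,B,C,D,F,G,H} → run F
t=9: ready={A,B,C,D,G,H} → run B
t=10: ready={A,B,C,D,G,H} → run B
t=11: ready={A,B,C,D,G,H} → run B
t=12: ready={A,B,C,D,G,H} → run B
t=13: ready={A,B,C,D,G,H} → run B
t=14: ready={A,B,C,D,G,H} → run B
t=15: ready={A,B,C,D,G,H} → run B
t=16: ready={A,C,D,G,H} → run G
t=17: ready={A,C,D,G,H} → run G
t=18: ready={A,C,D,G,H} → run G
t=19: ready={A,C,D,G,H} → run G
t=20: ready={A,C,D,H} → run A
t=21: ready={A,C,D,H} → run A
t=22: ready={A,C,D,H} → run A
t=23: ready={A,C,D,H} → run A
t=24: ready={C,D,H} → run C
t=25: ready={C,D,H} → run C
t=26: ready={C,D,H} → run C
t=27: ready={C,D,H} → run C
t=28: ready={C,D,H} → run C
t=29: ready={C,D,H} → run C
t=30: ready={C,D,H} → run C
t=31: ready={D,H} → run H
t=32: ready={D,H} → run H
t=33: ready={D} → run D
t=34: ready={D} → run D
t=35: ready={D} → run D
t=36: ready={D} → run D
t=37: ready={D} → run D
t=38: (idle)
t=39: (idle)
t=40: (idle)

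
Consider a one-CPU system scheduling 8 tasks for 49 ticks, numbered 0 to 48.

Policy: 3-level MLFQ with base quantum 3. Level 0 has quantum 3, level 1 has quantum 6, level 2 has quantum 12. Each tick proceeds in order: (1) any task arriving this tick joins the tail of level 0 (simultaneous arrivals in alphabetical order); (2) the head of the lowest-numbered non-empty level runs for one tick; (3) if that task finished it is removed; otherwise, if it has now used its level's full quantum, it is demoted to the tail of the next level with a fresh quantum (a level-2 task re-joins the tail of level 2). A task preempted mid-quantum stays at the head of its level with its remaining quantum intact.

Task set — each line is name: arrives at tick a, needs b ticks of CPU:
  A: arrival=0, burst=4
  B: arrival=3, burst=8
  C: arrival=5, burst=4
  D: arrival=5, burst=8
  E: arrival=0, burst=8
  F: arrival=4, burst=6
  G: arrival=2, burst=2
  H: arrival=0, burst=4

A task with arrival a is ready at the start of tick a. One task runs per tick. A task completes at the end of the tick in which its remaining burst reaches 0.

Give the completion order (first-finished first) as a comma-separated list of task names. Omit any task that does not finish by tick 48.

t=0: L0/L1/L2 = AEH/-/- → run A
t=1: L0/L1/L2 = AEH/-/- → run A
t=2: L0/L1/L2 = AEHG/-/- → run A
t=3: L0/L1/L2 = EHGB/A/- → run E
t=4: L0/L1/L2 = EHGBF/A/- → run E
t=5: L0/L1/L2 = EHGBFCD/A/- → run E
t=6: L0/L1/L2 = HGBFCD/AE/- → run H
t=7: L0/L1/L2 = HGBFCD/AE/- → run H
t=8: L0/L1/L2 = HGBFCD/AE/- → run H
t=9: L0/L1/L2 = GBFCD/AEH/- → run G
t=10: L0/L1/L2 = GBFCD/AEH/- → run G
t=11: L0/L1/L2 = BFCD/AEH/- → run B
t=12: L0/L1/L2 = BFCD/AEH/- → run B
t=13: L0/L1/L2 = BFCD/AEH/- → run B
t=14: L0/L1/L2 = FCD/AEHB/- → run F
t=15: L0/L1/L2 = FCD/AEHB/- → run F
t=16: L0/L1/L2 = FCD/AEHB/- → run F
t=17: L0/L1/L2 = CD/AEHBF/- → run C
t=18: L0/L1/L2 = CD/AEHBF/- → run C
t=19: L0/L1/L2 = CD/AEHBF/- → run C
t=20: L0/L1/L2 = D/AEHBFC/- → run D
t=21: L0/L1/L2 = D/AEHBFC/- → run D
t=22: L0/L1/L2 = D/AEHBFC/- → run D
t=23: L0/L1/L2 = -/AEHBFCD/- → run A
t=24: L0/L1/L2 = -/EHBFCD/- → run E
t=25: L0/L1/L2 = -/EHBFCD/- → run E
t=26: L0/L1/L2 = -/EHBFCD/- → run E
t=27: L0/L1/L2 = -/EHBFCD/- → run E
t=28: L0/L1/L2 = -/EHBFCD/- → run E
t=29: L0/L1/L2 = -/HBFCD/- → run H
t=30: L0/L1/L2 = -/BFCD/- → run B
t=31: L0/L1/L2 = -/BFCD/- → run B
t=32: L0/L1/L2 = -/BFCD/- → run B
t=33: L0/L1/L2 = -/BFCD/- → run B
t=34: L0/L1/L2 = -/BFCD/- → run B
t=35: L0/L1/L2 = -/FCD/- → run F
t=36: L0/L1/L2 = -/FCD/- → run F
t=37: L0/L1/L2 = -/FCD/- → run F
t=38: L0/L1/L2 = -/CD/- → run C
t=39: L0/L1/L2 = -/D/- → run D
t=40: L0/L1/L2 = -/D/- → run D
t=41: L0/L1/L2 = -/D/- → run D
t=42: L0/L1/L2 = -/D/- → run D
t=43: L0/L1/L2 = -/D/- → run D
t=44: (idle)
t=45: (idle)
t=46: (idle)
t=47: (idle)
t=48: (idle)

completion order = G, A, E, H, B, F, C, D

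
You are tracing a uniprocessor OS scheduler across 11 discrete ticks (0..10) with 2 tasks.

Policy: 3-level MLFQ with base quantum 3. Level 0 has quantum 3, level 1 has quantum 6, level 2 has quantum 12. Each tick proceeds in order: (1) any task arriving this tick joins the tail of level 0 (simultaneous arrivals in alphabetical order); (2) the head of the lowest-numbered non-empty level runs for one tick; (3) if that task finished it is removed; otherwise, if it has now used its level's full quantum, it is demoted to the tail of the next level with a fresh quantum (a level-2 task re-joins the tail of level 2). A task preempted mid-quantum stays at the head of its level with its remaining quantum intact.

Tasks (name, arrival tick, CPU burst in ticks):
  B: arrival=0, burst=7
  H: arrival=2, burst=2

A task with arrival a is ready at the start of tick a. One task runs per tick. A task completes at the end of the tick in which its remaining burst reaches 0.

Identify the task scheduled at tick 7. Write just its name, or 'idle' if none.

t=0: L0/L1/L2 = B/-/- → run B
t=1: L0/L1/L2 = B/-/- → run B
t=2: L0/L1/L2 = BH/-/- → run B
t=3: L0/L1/L2 = H/B/- → run H
t=4: L0/L1/L2 = H/B/- → run H
t=5: L0/L1/L2 = -/B/- → run B
t=6: L0/L1/L2 = -/B/- → run B
t=7: L0/L1/L2 = -/B/- → run B
t=8: L0/L1/L2 = -/B/- → run B
t=9: (idle)
t=10: (idle)

running at tick 7 = B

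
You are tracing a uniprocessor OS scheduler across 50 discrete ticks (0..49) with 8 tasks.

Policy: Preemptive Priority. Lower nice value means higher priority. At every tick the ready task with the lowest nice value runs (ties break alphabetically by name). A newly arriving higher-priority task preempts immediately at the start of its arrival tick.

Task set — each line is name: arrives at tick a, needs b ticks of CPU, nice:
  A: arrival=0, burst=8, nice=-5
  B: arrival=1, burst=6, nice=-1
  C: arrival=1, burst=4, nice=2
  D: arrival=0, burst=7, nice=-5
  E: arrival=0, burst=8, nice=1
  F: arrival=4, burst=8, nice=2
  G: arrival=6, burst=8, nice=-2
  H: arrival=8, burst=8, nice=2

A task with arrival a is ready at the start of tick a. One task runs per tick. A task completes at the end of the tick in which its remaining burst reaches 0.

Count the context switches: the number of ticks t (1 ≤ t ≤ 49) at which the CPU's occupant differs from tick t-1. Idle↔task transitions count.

t=0: ready={A,D,E} → run A
t=1: ready={A,B,C,D,E} → run A
t=2: ready={A,B,C,D,E} → run A
t=3: ready={A,B,C,D,E} → run A
t=4: ready={A,B,C,D,E,F} → run A
t=5: ready={A,B,C,D,E,F} → run A
t=6: ready={A,B,C,D,E,F,G} → run A
t=7: ready={A,B,C,D,E,F,G} → run A
t=8: ready={B,C,D,E,F,G,H} → run D
t=9: ready={B,C,D,E,F,G,H} → run D
t=10: ready={B,C,D,E,F,G,H} → run D
t=11: ready={B,C,D,E,F,G,H} → run D
t=12: ready={B,C,D,E,F,G,H} → run D
t=13: ready={B,C,D,E,F,G,H} → run D
t=14: ready={B,C,D,E,F,G,H} → run D
t=15: ready={B,C,E,F,G,H} → run G
t=16: ready={B,C,E,F,G,H} → run G
t=17: ready={B,C,E,F,G,H} → run G
t=18: ready={B,C,E,F,G,H} → run G
t=19: ready={B,C,E,F,G,H} → run G
t=20: ready={B,C,E,F,G,H} → run G
t=21: ready={B,C,E,F,G,H} → run G
t=22: ready={B,C,E,F,G,H} → run G
t=23: ready={B,C,E,F,H} → run B
t=24: ready={B,C,E,F,H} → run B
t=25: ready={B,C,E,F,H} → run B
t=26: ready={B,C,E,F,H} → run B
t=27: ready={B,C,E,F,H} → run B
t=28: ready={B,C,E,F,H} → run B
t=29: ready={C,E,F,H} → run E
t=30: ready={C,E,F,H} → run E
t=31: ready={C,E,F,H} → run E
t=32: ready={C,E,F,H} → run E
t=33: ready={C,E,F,H} → run E
t=34: ready={C,E,F,H} → run E
t=35: ready={C,E,F,H} → run E
t=36: ready={C,E,F,H} → run E
t=37: ready={C,F,H} → run C
t=38: ready={C,F,H} → run C
t=39: ready={C,F,H} → run C
t=40: ready={C,F,H} → run C
t=41: ready={F,H} → run F
t=42: ready={F,H} → run F
t=43: ready={F,H} → run F
t=44: ready={F,H} → run F
t=45: ready={F,H} → run F
t=46: ready={F,H} → run F
t=47: ready={F,H} → run F
t=48: ready={F,H} → run F
t=49: ready={H} → run H

context switches = 7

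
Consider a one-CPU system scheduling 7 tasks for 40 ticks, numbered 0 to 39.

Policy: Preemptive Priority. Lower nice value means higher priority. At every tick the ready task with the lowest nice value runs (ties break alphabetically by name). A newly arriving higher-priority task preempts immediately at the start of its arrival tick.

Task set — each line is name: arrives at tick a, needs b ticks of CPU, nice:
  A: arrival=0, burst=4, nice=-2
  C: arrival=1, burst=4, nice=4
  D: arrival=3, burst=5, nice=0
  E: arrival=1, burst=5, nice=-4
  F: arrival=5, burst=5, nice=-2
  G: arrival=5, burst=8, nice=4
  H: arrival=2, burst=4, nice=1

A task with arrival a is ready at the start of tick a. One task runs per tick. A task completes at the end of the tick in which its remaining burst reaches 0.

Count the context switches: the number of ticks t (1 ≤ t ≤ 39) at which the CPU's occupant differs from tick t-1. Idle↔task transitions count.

context switches = 8

t=0: ready={A} → run A
t=1: ready={A,C,E} → run E
t=2: ready={A,C,E,H} → run E
t=3: ready={A,C,D,E,H} → run E
t=4: ready={A,C,D,E,H} → run E
t=5: ready={A,C,D,E,F,G,H} → run E
t=6: ready={A,C,D,F,G,H} → run A
t=7: ready={A,C,D,F,G,H} → run A
t=8: ready={A,C,D,F,G,H} → run A
t=9: ready={C,D,F,G,H} → run F
t=10: ready={C,D,F,G,H} → run F
t=11: ready={C,D,F,G,H} → run F
t=12: ready={C,D,F,G,H} → run F
t=13: ready={C,D,F,G,H} → run F
t=14: ready={C,D,G,H} → run D
t=15: ready={C,D,G,H} → run D
t=16: ready={C,D,G,H} → run D
t=17: ready={C,D,G,H} → run D
t=18: ready={C,D,G,H} → run D
t=19: ready={C,G,H} → run H
t=20: ready={C,G,H} → run H
t=21: ready={C,G,H} → run H
t=22: ready={C,G,H} → run H
t=23: ready={C,G} → run C
t=24: ready={C,G} → run C
t=25: ready={C,G} → run C
t=26: ready={C,G} → run C
t=27: ready={G} → run G
t=28: ready={G} → run G
t=29: ready={G} → run G
t=30: ready={G} → run G
t=31: ready={G} → run G
t=32: ready={G} → run G
t=33: ready={G} → run G
t=34: ready={G} → run G
t=35: (idle)
t=36: (idle)
t=37: (idle)
t=38: (idle)
t=39: (idle)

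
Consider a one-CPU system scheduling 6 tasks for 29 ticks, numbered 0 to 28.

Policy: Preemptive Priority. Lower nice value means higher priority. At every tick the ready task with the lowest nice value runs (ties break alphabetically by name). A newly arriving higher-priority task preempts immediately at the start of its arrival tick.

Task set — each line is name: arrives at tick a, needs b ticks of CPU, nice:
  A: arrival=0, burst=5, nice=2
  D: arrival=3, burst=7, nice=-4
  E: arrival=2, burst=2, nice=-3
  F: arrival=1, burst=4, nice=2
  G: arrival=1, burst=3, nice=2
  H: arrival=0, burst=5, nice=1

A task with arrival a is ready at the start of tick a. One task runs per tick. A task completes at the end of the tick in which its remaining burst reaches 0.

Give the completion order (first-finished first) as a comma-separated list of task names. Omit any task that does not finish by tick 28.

completion order = D, E, H, A, F, G

t=0: ready={A,H} → run H
t=1: ready={A,F,G,H} → run H
t=2: ready={A,E,F,G,H} → run E
t=3: ready={A,D,E,F,G,H} → run D
t=4: ready={A,D,E,F,G,H} → run D
t=5: ready={A,D,E,F,G,H} → run D
t=6: ready={A,D,E,F,G,H} → run D
t=7: ready={A,D,E,F,G,H} → run D
t=8: ready={A,D,E,F,G,H} → run D
t=9: ready={A,D,E,F,G,H} → run D
t=10: ready={A,E,F,G,H} → run E
t=11: ready={A,F,G,H} → run H
t=12: ready={A,F,G,H} → run H
t=13: ready={A,F,G,H} → run H
t=14: ready={A,F,G} → run A
t=15: ready={A,F,G} → run A
t=16: ready={A,F,G} → run A
t=17: ready={A,F,G} → run A
t=18: ready={A,F,G} → run A
t=19: ready={F,G} → run F
t=20: ready={F,G} → run F
t=21: ready={F,G} → run F
t=22: ready={F,G} → run F
t=23: ready={G} → run G
t=24: ready={G} → run G
t=25: ready={G} → run G
t=26: (idle)
t=27: (idle)
t=28: (idle)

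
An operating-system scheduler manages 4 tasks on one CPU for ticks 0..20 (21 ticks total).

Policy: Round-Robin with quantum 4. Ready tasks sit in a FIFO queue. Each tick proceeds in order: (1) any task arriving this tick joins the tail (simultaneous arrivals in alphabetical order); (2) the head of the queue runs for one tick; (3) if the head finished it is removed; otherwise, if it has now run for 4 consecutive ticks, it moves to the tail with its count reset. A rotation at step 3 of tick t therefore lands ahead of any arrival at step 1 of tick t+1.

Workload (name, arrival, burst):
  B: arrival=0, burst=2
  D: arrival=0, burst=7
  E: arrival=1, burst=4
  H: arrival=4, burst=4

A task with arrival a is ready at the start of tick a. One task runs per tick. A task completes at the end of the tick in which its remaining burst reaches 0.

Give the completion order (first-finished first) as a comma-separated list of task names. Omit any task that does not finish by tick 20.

t=0: queue=[B,D] q_used=0 → run B
t=1: queue=[B,D,E] q_used=1 → run B
t=2: queue=[D,E] q_used=0 → run D
t=3: queue=[D,E] q_used=1 → run D
t=4: queue=[D,E,H] q_used=2 → run D
t=5: queue=[D,E,H] q_used=3 → run D
t=6: queue=[E,H,D] q_used=0 → run E
t=7: queue=[E,H,D] q_used=1 → run E
t=8: queue=[E,H,D] q_used=2 → run E
t=9: queue=[E,H,D] q_used=3 → run E
t=10: queue=[H,D] q_used=0 → run H
t=11: queue=[H,D] q_used=1 → run H
t=12: queue=[H,D] q_used=2 → run H
t=13: queue=[H,D] q_used=3 → run H
t=14: queue=[D] q_used=0 → run D
t=15: queue=[D] q_used=1 → run D
t=16: queue=[D] q_used=2 → run D
t=17: (idle)
t=18: (idle)
t=19: (idle)
t=20: (idle)

completion order = B, E, H, D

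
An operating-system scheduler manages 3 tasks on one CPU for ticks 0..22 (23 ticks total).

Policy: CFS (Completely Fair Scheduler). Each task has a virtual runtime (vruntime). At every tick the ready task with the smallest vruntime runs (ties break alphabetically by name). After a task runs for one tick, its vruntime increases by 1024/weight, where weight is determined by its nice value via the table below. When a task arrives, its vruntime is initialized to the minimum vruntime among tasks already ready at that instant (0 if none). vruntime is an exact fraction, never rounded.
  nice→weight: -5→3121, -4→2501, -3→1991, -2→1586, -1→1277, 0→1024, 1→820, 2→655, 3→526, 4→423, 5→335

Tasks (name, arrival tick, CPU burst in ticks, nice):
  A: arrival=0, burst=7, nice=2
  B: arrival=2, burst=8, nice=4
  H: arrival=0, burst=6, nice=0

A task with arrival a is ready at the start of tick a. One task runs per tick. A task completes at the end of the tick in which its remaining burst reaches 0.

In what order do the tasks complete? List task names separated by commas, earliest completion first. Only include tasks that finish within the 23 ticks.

completion order = H, A, B

t=0: vr[A=0 H=0] → run A
t=1: vr[A=1024/655 H=0] → run H
t=2: vr[A=1024/655 B=1 H=1] → run B
t=3: vr[A=1024/655 B=1447/423 H=1] → run H
t=4: vr[A=1024/655 B=1447/423 H=2] → run A
t=5: vr[A=2048/655 B=1447/423 H=2] → run H
t=6: vr[A=2048/655 B=1447/423 H=3] → run H
t=7: vr[A=2048/655 B=1447/423 H=4] → run A
t=8: vr[A=3072/655 B=1447/423 H=4] → run B
t=9: vr[A=3072/655 B=2471/423 H=4] → run H
t=10: vr[A=3072/655 B=2471/423 H=5] → run A
t=11: vr[A=4096/655 B=2471/423 H=5] → run H
t=12: vr[A=4096/655 B=2471/423] → run B
t=13: vr[A=4096/655 B=1165/141] → run A
t=14: vr[A=1024/131 B=1165/141] → run A
t=15: vr[A=6144/655 B=1165/141] → run B
t=16: vr[A=6144/655 B=4519/423] → run A
t=17: vr[B=4519/423] → run B
t=18: vr[B=5543/423] → run B
t=19: vr[B=2189/141] → run B
t=20: vr[B=7591/423] → run B
t=21: (idle)
t=22: (idle)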